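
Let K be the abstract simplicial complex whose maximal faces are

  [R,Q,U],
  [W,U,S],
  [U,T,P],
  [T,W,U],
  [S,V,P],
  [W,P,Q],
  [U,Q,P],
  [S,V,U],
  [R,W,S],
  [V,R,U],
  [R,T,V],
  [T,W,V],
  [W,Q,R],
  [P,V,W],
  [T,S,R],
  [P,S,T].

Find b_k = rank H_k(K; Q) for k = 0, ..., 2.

Take the total order P < Q < R < S < T < U < V < W on the vertex set. Then K (dimension 2) consists of the simplices:

  0-simplices (8): P, Q, R, S, T, U, V, W
  1-simplices (24): PQ, PS, PT, PU, PV, PW, QR, QU, QW, RS, RT, RU, RV, RW, ST, SU, SV, SW, TU, TV, TW, UV, UW, VW
  2-simplices (16): PQU, PQW, PST, PSV, PTU, PVW, QRU, QRW, RST, RSW, RTV, RUV, SUV, SUW, TUW, TVW

so the chain groups are C_0 ≅ Z^8, C_1 ≅ Z^24, C_2 ≅ Z^16.

Boundary ∂_1: C_1 → C_0 maps an edge to its endpoints' difference, ∂[p,q] = q − p.
As a 8×24 matrix over Z this has rank 7, with invariant factors (1,1,1,1,1,1,1).

The boundary map ∂_2: C_2 → C_1 maps a triangle to the signed sum of its edges. For instance
  ∂RUV = UV − RV + RU,
  ∂PSV = SV − PV + PS.
As a 24×16 matrix over Z this has rank 15, with invariant factors (1,1,1,1,1,1,1,1,1,1,1,1,1,1,1).

Reading off H_k = ker ∂_k / im ∂_{k+1}:

  H_0: rank C_0 − rank ∂_1 = 8 − 7 = 1, and the invariant factors of ∂_1 are all 1, so H_0 ≅ Z.
  H_1: rank ker ∂_1 − rank ∂_2 = (24 − 7) − 15 = 2, and the invariant factors of ∂_2 are all 1, so H_1 ≅ Z^2.
  H_2: rank ker ∂_2 − rank ∂_3 = (16 − 15) − 0 = 1, and there is no ∂_3, so H_2 ≅ Z.

Hence the Betti numbers are b_0 = 1, b_1 = 2, b_2 = 1.

b_0 = 1, b_1 = 2, b_2 = 1.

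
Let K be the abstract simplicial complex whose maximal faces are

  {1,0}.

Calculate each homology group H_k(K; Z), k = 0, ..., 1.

K has 2 vertices, 1 edge.
rank ∂_0 = 0, rank ∂_1 = 1 ⇒ b_0 = 2 − 0 − 1 = 1; all invariant factors of ∂_1 are 1 so no torsion. So H_0 ≅ Z.
rank ∂_1 = 1, rank ∂_2 = 0 ⇒ b_1 = 1 − 1 − 0 = 0. So H_1 ≅ 0.

H_0 = Z,  H_1 = 0.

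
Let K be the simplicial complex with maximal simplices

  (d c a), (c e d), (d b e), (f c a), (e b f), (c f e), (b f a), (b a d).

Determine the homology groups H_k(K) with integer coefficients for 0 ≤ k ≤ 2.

H_0 = Z,  H_1 = 0,  H_2 = Z.

Order the vertices as a < b < c < d < e < f. Listing each simplex with vertices in this order, K has dimension 2 with simplices:

  0-simplices (6): a, b, c, d, e, f
  1-simplices (12): ab, ac, ad, af, bd, be, bf, cd, ce, cf, de, ef
  2-simplices (8): abd, abf, acd, acf, bde, bef, cde, cef

giving chain groups C_0 ≅ Z^6, C_1 ≅ Z^12, C_2 ≅ Z^8.

Boundary ∂_1: C_1 → C_0 sends each edge [p,q] (with p < q) to q − p. For instance
  ∂ac = c − a.
The resulting 6×12 matrix has rank 5, and its Smith normal form has invariant factors (1,1,1,1,1).

Boundary ∂_2: C_2 → C_1 acts by ∂[p,q,r] = [q,r] − [p,r] + [p,q]. For instance
  ∂abd = bd − ad + ab,
  ∂bde = de − be + bd.
As a 12×8 matrix over Z this has rank 7, with invariant factors (1,1,1,1,1,1,1).

Computing H_k = (kernel of ∂_k) / (image of ∂_{k+1}):

  H_0: rank C_0 − rank ∂_1 = 6 − 5 = 1, and the invariant factors of ∂_1 are all 1, so H_0 = Z.
  H_1: rank ker ∂_1 − rank ∂_2 = (12 − 5) − 7 = 0, and the invariant factors of ∂_2 are all 1, so H_1 = 0.
  H_2: rank ker ∂_2 − rank ∂_3 = (8 − 7) − 0 = 1, and there is no ∂_3, so H_2 = Z.

As a check, the Euler characteristic is 6 − 12 + 8 = 2, which agrees with 1 − 0 + 1 = 2.
(K is a triangulation of the 2-sphere S^2.)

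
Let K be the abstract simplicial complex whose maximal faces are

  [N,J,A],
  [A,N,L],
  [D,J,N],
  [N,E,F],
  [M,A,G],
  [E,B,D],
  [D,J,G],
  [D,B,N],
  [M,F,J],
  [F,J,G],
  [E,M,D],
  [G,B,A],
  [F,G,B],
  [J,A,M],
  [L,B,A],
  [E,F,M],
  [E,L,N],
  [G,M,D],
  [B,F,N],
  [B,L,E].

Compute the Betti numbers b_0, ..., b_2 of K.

b_0 = 1, b_1 = 1, b_2 = 0.

Take the total order A < B < D < E < F < G < J < L < M < N on the vertex set. Then K (dimension 2) consists of the simplices:

  0-simplices (10): A, B, D, E, F, G, J, L, M, N
  1-simplices (30): AB, AG, AJ, AL, AM, AN, BD, BE, BF, BG, BL, BN, DE, DG, DJ, DM, DN, EF, EL, EM, EN, FG, FJ, FM, FN, GJ, GM, JM, JN, LN
  2-simplices (20): ABG, ABL, AGM, AJM, AJN, ALN, BDE, BDN, BEL, BFG, BFN, DEM, DGJ, DGM, DJN, EFM, EFN, ELN, FGJ, FJM

so the chain groups are C_0 ≅ Z^10, C_1 ≅ Z^30, C_2 ≅ Z^20.

Boundary ∂_1: C_1 → C_0 is given by ∂[p,q] = [q] − [p].
This gives a 10×30 integer matrix of rank 9; reducing to Smith normal form yields diagonal entries (1,1,1,1,1,1,1,1,1).

The boundary map ∂_2: C_2 → C_1 maps a triangle to the signed sum of its edges. For instance
  ∂AGM = GM − AM + AG,
  ∂FGJ = GJ − FJ + FG.
As a 30×20 matrix over Z this has rank 20, with invariant factors (1,1,1,1,1,1,1,1,1,1,1,1,1,1,1,1,1,1,1,2).

Now H_k = ker ∂_k / im ∂_{k+1}, so:

  H_0: rank C_0 − rank ∂_1 = 10 − 9 = 1, and the invariant factors of ∂_1 are all 1, so H_0 = Z.
  H_1: rank ker ∂_1 − rank ∂_2 = (30 − 9) − 20 = 1, and ∂_2 has invariant factor 2 > 1, so H_1 = Z × Z/2.
  H_2: rank ker ∂_2 − rank ∂_3 = (20 − 20) − 0 = 0, and there is no ∂_3, so H_2 = 0.

As a check, the Euler characteristic is 10 − 30 + 20 = 0, which agrees with 1 − 1 + 0 = 0.

Hence the Betti numbers are b_0 = 1, b_1 = 1, b_2 = 0.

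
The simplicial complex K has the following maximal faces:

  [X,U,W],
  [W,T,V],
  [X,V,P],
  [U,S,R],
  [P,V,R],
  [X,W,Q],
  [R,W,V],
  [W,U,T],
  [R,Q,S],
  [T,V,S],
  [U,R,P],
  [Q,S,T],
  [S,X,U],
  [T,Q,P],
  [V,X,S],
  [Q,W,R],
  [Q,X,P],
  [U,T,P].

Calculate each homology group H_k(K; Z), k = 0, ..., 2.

K has 9 vertices, 27 edges, 18 triangles.
rank ∂_0 = 0, rank ∂_1 = 8 ⇒ b_0 = 9 − 0 − 8 = 1; all invariant factors of ∂_1 are 1 so no torsion. So H_0 ≅ Z.
rank ∂_1 = 8, rank ∂_2 = 17 ⇒ b_1 = 27 − 8 − 17 = 2; all invariant factors of ∂_2 are 1 so no torsion. So H_1 ≅ Z^2.
rank ∂_2 = 17, rank ∂_3 = 0 ⇒ b_2 = 18 − 17 − 0 = 1. So H_2 ≅ Z.

H_0 ≅ Z,  H_1 ≅ Z^2,  H_2 ≅ Z.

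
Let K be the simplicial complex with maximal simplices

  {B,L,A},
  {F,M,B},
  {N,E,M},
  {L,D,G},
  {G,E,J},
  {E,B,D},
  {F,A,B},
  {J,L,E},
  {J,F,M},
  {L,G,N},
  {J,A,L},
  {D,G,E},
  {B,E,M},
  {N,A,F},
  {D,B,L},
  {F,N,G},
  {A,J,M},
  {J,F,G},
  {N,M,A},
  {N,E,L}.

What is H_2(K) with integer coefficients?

H_2 ≅ 0.

Take the total order A < B < D < E < F < G < J < L < M < N on the vertex set. Then K (dimension 2) consists of the simplices:

  0-simplices (10): A, B, D, E, F, G, J, L, M, N
  1-simplices (30): AB, AF, AJ, AL, AM, AN, BD, BE, BF, BL, BM, DE, DG, DL, EG, EJ, EL, EM, EN, FG, FJ, FM, FN, GJ, GL, GN, JL, JM, LN, MN
  2-simplices (20): ABF, ABL, AFN, AJL, AJM, AMN, BDE, BDL, BEM, BFM, DEG, DGL, EGJ, EJL, ELN, EMN, FGJ, FGN, FJM, GLN

giving chain groups C_0 ≅ Z^10, C_1 ≅ Z^30, C_2 ≅ Z^20.

The boundary map ∂_1: C_1 → C_0 is given by ∂[p,q] = [q] − [p]. For instance
  ∂AB = B − A.
The 10×30 boundary matrix has rank 9 and Smith normal form diag(1,1,1,1,1,1,1,1,1).

Boundary ∂_2: C_2 → C_1 acts by ∂[p,q,r] = [q,r] − [p,r] + [p,q]. For instance
  ∂AFN = FN − AN + AF,
  ∂AJL = JL − AL + AJ.
As a 30×20 matrix over Z this has rank 20, with invariant factors (1,1,1,1,1,1,1,1,1,1,1,1,1,1,1,1,1,1,1,2).

Reading off H_k = ker ∂_k / im ∂_{k+1}:

  H_2: rank ker ∂_2 − rank ∂_3 = (20 − 20) − 0 = 0, and there is no ∂_3, so H_2 ≅ 0.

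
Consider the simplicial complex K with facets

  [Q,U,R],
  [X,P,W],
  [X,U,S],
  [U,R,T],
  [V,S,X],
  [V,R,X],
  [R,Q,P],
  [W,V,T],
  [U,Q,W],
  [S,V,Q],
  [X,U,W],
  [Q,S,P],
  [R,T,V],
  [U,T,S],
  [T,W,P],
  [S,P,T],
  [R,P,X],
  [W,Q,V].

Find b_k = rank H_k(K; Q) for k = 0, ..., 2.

Order the vertices as P < Q < R < S < T < U < V < W < X. Listing each simplex with vertices in this order, K has dimension 2 with simplices:

  0-simplices (9): P, Q, R, S, T, U, V, W, X
  1-simplices (27): PQ, PR, PS, PT, PW, PX, QR, QS, QU, QV, QW, RT, RU, RV, RX, ST, SU, SV, SX, TU, TV, TW, UW, UX, VW, VX, WX
  2-simplices (18): PQR, PQS, PRX, PST, PTW, PWX, QRU, QSV, QUW, QVW, RTU, RTV, RVX, STU, SUX, SVX, TVW, UWX

Hence C_0 ≅ Z^9, C_1 ≅ Z^27, C_2 ≅ Z^18.

The boundary map ∂_1: C_1 → C_0 maps an edge to its endpoints' difference, ∂[p,q] = q − p. For instance
  ∂SV = V − S.
This gives a 9×27 integer matrix of rank 8; reducing to Smith normal form yields diagonal entries (1,1,1,1,1,1,1,1).

Boundary ∂_2: C_2 → C_1 maps a triangle to the signed sum of its edges. For instance
  ∂QVW = VW − QW + QV,
  ∂STU = TU − SU + ST.
The 27×18 boundary matrix has rank 17 and Smith normal form diag(1,1,1,1,1,1,1,1,1,1,1,1,1,1,1,1,1).

Computing H_k = (kernel of ∂_k) / (image of ∂_{k+1}):

  H_0: rank C_0 − rank ∂_1 = 9 − 8 = 1, and the invariant factors of ∂_1 are all 1, so H_0 = Z.
  H_1: rank ker ∂_1 − rank ∂_2 = (27 − 8) − 17 = 2, and the invariant factors of ∂_2 are all 1, so H_1 = Z^2.
  H_2: rank ker ∂_2 − rank ∂_3 = (18 − 17) − 0 = 1, and there is no ∂_3, so H_2 = Z.

(K is a triangulation of the torus T^2.)

Hence the Betti numbers are b_0 = 1, b_1 = 2, b_2 = 1.

b_0 = 1, b_1 = 2, b_2 = 1.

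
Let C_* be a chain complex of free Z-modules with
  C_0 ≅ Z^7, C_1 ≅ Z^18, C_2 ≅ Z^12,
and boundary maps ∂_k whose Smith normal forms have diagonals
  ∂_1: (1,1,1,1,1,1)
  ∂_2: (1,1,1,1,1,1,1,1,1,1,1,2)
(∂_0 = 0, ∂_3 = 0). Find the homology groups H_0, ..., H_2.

H_0: b_0 = 7 − 0 − 6 = 1; torsion from ∂_1 factors > 1: none. So H_0 = Z.
H_1: b_1 = 18 − 6 − 12 = 0; torsion from ∂_2 factors > 1: [2]. So H_1 = Z/2Z.
H_2: b_2 = 12 − 12 − 0 = 0; torsion from ∂_3 factors > 1: none. So H_2 = 0.

H_0 = Z,  H_1 = Z/2Z,  H_2 = 0.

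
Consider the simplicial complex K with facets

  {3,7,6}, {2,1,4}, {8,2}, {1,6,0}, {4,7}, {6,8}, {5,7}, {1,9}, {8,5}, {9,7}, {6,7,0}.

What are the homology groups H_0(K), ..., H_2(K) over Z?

H_0 ≅ Z,  H_1 ≅ Z^4,  H_2 = 0.

Order the vertices as 0 < 1 < 2 < 3 < 4 < 5 < 6 < 7 < 8 < 9. Listing each simplex with vertices in this order, K has dimension 2 with simplices:

  0-simplices (10): [0], [1], [2], [3], [4], [5], [6], [7], [8], [9]
  1-simplices (17): [0,1], [0,6], [0,7], [1,2], [1,4], [1,6], [1,9], [2,4], [2,8], [3,6], [3,7], [4,7], [5,7], [5,8], [6,7], [6,8], [7,9]
  2-simplices (4): [0,1,6], [0,6,7], [1,2,4], [3,6,7]

giving chain groups C_0 ≅ Z^10, C_1 ≅ Z^17, C_2 ≅ Z^4.

∂_1: C_1 → C_0 is given by ∂[p,q] = [q] − [p].
The 10×17 boundary matrix has rank 9 and Smith normal form diag(1,1,1,1,1,1,1,1,1).

Boundary ∂_2: C_2 → C_1 maps a triangle to the signed sum of its edges. For instance
  ∂[0,6,7] = [6,7] − [0,7] + [0,6],
  ∂[3,6,7] = [6,7] − [3,7] + [3,6].
The resulting 17×4 matrix has rank 4, and its Smith normal form has invariant factors (1,1,1,1).

From H_k ≅ ker(∂_k) / im(∂_{k+1}) we obtain:

  H_0: rank C_0 − rank ∂_1 = 10 − 9 = 1, and the invariant factors of ∂_1 are all 1, so H_0 ≅ Z.
  H_1: rank ker ∂_1 − rank ∂_2 = (17 − 9) − 4 = 4, and the invariant factors of ∂_2 are all 1, so H_1 ≅ Z^4.
  H_2: rank ker ∂_2 − rank ∂_3 = (4 − 4) − 0 = 0, and there is no ∂_3, so H_2 ≅ 0.

As a check, the Euler characteristic is 10 − 17 + 4 = -3, which agrees with 1 − 4 + 0 = -3.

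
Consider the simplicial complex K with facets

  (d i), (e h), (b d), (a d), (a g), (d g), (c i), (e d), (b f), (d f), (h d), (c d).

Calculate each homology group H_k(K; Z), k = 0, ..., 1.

Order the vertices as a < b < c < d < e < f < g < h < i. Listing each simplex with vertices in this order, K has dimension 1 with simplices:

  0-simplices (9): a, b, c, d, e, f, g, h, i
  1-simplices (12): ad, ag, bd, bf, cd, ci, de, df, dg, dh, di, eh

so the chain groups are C_0 ≅ Z^9, C_1 ≅ Z^12.

The boundary map ∂_1: C_1 → C_0 maps an edge to its endpoints' difference, ∂[p,q] = q − p. For instance
  ∂eh = h − e.
As a 9×12 matrix over Z this has rank 8, with invariant factors (1,1,1,1,1,1,1,1).

Now H_k = ker ∂_k / im ∂_{k+1}, so:

  H_0: rank C_0 − rank ∂_1 = 9 − 8 = 1, and the invariant factors of ∂_1 are all 1, so H_0 ≅ Z.
  H_1: rank ker ∂_1 − rank ∂_2 = (12 − 8) − 0 = 4, and there is no ∂_2, so H_1 ≅ Z^4.

(K is a triangulation of a wedge of 4 circles.)

H_0 = Z,  H_1 = Z^4.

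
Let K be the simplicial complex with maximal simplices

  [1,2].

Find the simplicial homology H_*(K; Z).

H_0 = Z,  H_1 = 0.

Order the vertices as 1 < 2. Listing each simplex with vertices in this order, K has dimension 1 with simplices:

  0-simplices (2): [1], [2]
  1-simplices (1): [1,2]

Hence C_0 ≅ Z^2, C_1 ≅ Z^1.

Boundary ∂_1: C_1 → C_0 is given by ∂[p,q] = [q] − [p]. For instance
  ∂[1,2] = [2] − [1].
This gives a 2×1 integer matrix of rank 1; reducing to Smith normal form yields diagonal entries (1).

From H_k ≅ ker(∂_k) / im(∂_{k+1}) we obtain:

  H_0: rank C_0 − rank ∂_1 = 2 − 1 = 1, and the invariant factors of ∂_1 are all 1, so H_0 ≅ Z.
  H_1: rank ker ∂_1 − rank ∂_2 = (1 − 1) − 0 = 0, and there is no ∂_2, so H_1 ≅ 0.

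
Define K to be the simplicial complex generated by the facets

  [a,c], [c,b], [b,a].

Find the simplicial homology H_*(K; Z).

H_0 ≅ Z,  H_1 ≅ Z.

K has 3 vertices, 3 edges.
rank ∂_0 = 0, rank ∂_1 = 2 ⇒ b_0 = 3 − 0 − 2 = 1; all invariant factors of ∂_1 are 1 so no torsion. So H_0 ≅ Z.
rank ∂_1 = 2, rank ∂_2 = 0 ⇒ b_1 = 3 − 2 − 0 = 1. So H_1 ≅ Z.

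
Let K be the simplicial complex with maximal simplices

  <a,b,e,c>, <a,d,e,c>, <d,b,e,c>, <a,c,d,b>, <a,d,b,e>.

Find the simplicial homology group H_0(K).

Order the vertices as a < b < c < d < e. Listing each simplex with vertices in this order, K has dimension 3 with simplices:

  0-simplices (5): a, b, c, d, e
  1-simplices (10): ab, ac, ad, ae, bc, bd, be, cd, ce, de
  2-simplices (10): abc, abd, abe, acd, ace, ade, bcd, bce, bde, cde
  3-simplices (5): abcd, abce, abde, acde, bcde

Hence C_0 ≅ Z^5, C_1 ≅ Z^10, C_2 ≅ Z^10, C_3 ≅ Z^5.

∂_1: C_1 → C_0 maps an edge to its endpoints' difference, ∂[p,q] = q − p.
The resulting 5×10 matrix has rank 4, and its Smith normal form has invariant factors (1,1,1,1).

Boundary ∂_2: C_2 → C_1 sends each 2-simplex [p,q,r] to [q,r] − [p,r] + [p,q]. For instance
  ∂bcd = cd − bd + bc,
  ∂ade = de − ae + ad.
The resulting 10×10 matrix has rank 6, and its Smith normal form has invariant factors (1,1,1,1,1,1).

Boundary ∂_3: C_3 → C_2 sends each 3-simplex σ to the alternating sum Σ_i (−1)^i (σ with its i-th vertex removed). For instance
  ∂acde = cde − ade + ace − acd,
  ∂bcde = cde − bde + bce − bcd.
This gives a 10×5 integer matrix of rank 4; reducing to Smith normal form yields diagonal entries (1,1,1,1).

From H_k ≅ ker(∂_k) / im(∂_{k+1}) we obtain:

  H_0: rank C_0 − rank ∂_1 = 5 − 4 = 1, and the invariant factors of ∂_1 are all 1, so H_0 = Z.

H_0 = Z.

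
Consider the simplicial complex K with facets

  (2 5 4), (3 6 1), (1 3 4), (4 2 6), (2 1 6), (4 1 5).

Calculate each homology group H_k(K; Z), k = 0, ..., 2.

Fix the vertex order 1 < 2 < 3 < 4 < 5 < 6 and write every simplex with vertices in increasing order. Then dim K = 2 and the simplices of K are:

  0-simplices (6): [1], [2], [3], [4], [5], [6]
  1-simplices (12): [1,2], [1,3], [1,4], [1,5], [1,6], [2,4], [2,5], [2,6], [3,4], [3,6], [4,5], [4,6]
  2-simplices (6): [1,2,6], [1,3,4], [1,3,6], [1,4,5], [2,4,5], [2,4,6]

so the chain groups are C_0 ≅ Z^6, C_1 ≅ Z^12, C_2 ≅ Z^6.

∂_1: C_1 → C_0 sends each edge [p,q] (with p < q) to q − p. For instance
  ∂[1,3] = [3] − [1].
The 6×12 boundary matrix has rank 5 and Smith normal form diag(1,1,1,1,1).

Boundary ∂_2: C_2 → C_1 sends each 2-simplex [p,q,r] to [q,r] − [p,r] + [p,q]. For instance
  ∂[1,4,5] = [4,5] − [1,5] + [1,4],
  ∂[1,2,6] = [2,6] − [1,6] + [1,2].
This gives a 12×6 integer matrix of rank 6; reducing to Smith normal form yields diagonal entries (1,1,1,1,1,1).

Reading off H_k = ker ∂_k / im ∂_{k+1}:

  H_0: rank C_0 − rank ∂_1 = 6 − 5 = 1, and the invariant factors of ∂_1 are all 1, so H_0 ≅ Z.
  H_1: rank ker ∂_1 − rank ∂_2 = (12 − 5) − 6 = 1, and the invariant factors of ∂_2 are all 1, so H_1 ≅ Z.
  H_2: rank ker ∂_2 − rank ∂_3 = (6 − 6) − 0 = 0, and there is no ∂_3, so H_2 ≅ 0.

H_0 ≅ Z,  H_1 ≅ Z,  H_2 = 0.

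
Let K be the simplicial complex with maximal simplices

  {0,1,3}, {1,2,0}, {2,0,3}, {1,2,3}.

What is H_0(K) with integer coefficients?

Take the total order 0 < 1 < 2 < 3 on the vertex set. Then K (dimension 2) consists of the simplices:

  0-simplices (4): [0], [1], [2], [3]
  1-simplices (6): [0,1], [0,2], [0,3], [1,2], [1,3], [2,3]
  2-simplices (4): [0,1,2], [0,1,3], [0,2,3], [1,2,3]

giving chain groups C_0 ≅ Z^4, C_1 ≅ Z^6, C_2 ≅ Z^4.

The boundary map ∂_1: C_1 → C_0 maps an edge to its endpoints' difference, ∂[p,q] = q − p. For instance
  ∂[0,2] = [2] − [0].
This gives a 4×6 integer matrix of rank 3; reducing to Smith normal form yields diagonal entries (1,1,1).

∂_2: C_2 → C_1 maps a triangle to the signed sum of its edges. For instance
  ∂[0,1,3] = [1,3] − [0,3] + [0,1],
  ∂[0,1,2] = [1,2] − [0,2] + [0,1].
As a 6×4 matrix over Z this has rank 3, with invariant factors (1,1,1).

Computing H_k = (kernel of ∂_k) / (image of ∂_{k+1}):

  H_0: rank C_0 − rank ∂_1 = 4 − 3 = 1, and the invariant factors of ∂_1 are all 1, so H_0 = Z.

(K is a triangulation of the 2-sphere S^2.)

H_0 = Z.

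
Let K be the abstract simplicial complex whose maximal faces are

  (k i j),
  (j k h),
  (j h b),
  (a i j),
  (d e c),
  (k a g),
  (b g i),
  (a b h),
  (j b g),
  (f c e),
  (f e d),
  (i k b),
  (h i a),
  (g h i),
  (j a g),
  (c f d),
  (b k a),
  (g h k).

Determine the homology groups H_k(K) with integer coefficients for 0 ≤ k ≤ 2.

H_0 ≅ Z^2,  H_1 ≅ Z^2,  H_2 ≅ Z^2.

We work with the vertex ordering a < b < c < d < e < f < g < h < i < j < k. The simplices of K, each written with vertices in increasing order, are:

  0-simplices (11): a, b, c, d, e, f, g, h, i, j, k
  1-simplices (27): ab, ag, ah, ai, aj, ak, bg, bh, bi, bj, bk, cd, ce, cf, de, df, ef, gh, gi, gj, gk, hi, hj, hk, ij, ik, jk
  2-simplices (18): abh, abk, agj, agk, ahi, aij, bgi, bgj, bhj, bik, cde, cdf, cef, def, ghi, ghk, hjk, ijk

giving chain groups C_0 ≅ Z^11, C_1 ≅ Z^27, C_2 ≅ Z^18.

The boundary map ∂_1: C_1 → C_0 maps an edge to its endpoints' difference, ∂[p,q] = q − p.
This gives a 11×27 integer matrix of rank 9; reducing to Smith normal form yields diagonal entries (1,1,1,1,1,1,1,1,1).

∂_2: C_2 → C_1 sends each 2-simplex [p,q,r] to [q,r] − [p,r] + [p,q]. For instance
  ∂ijk = jk − ik + ij,
  ∂cdf = df − cf + cd.
The resulting 27×18 matrix has rank 16, and its Smith normal form has invariant factors (1,1,1,1,1,1,1,1,1,1,1,1,1,1,1,1).

Reading off H_k = ker ∂_k / im ∂_{k+1}:

  H_0: rank C_0 − rank ∂_1 = 11 − 9 = 2, and the invariant factors of ∂_1 are all 1, so H_0 = Z^2.
  H_1: rank ker ∂_1 − rank ∂_2 = (27 − 9) − 16 = 2, and the invariant factors of ∂_2 are all 1, so H_1 = Z^2.
  H_2: rank ker ∂_2 − rank ∂_3 = (18 − 16) − 0 = 2, and there is no ∂_3, so H_2 = Z^2.

(K is a triangulation of the disjoint union of the torus T^2 and the 2-sphere S^2.)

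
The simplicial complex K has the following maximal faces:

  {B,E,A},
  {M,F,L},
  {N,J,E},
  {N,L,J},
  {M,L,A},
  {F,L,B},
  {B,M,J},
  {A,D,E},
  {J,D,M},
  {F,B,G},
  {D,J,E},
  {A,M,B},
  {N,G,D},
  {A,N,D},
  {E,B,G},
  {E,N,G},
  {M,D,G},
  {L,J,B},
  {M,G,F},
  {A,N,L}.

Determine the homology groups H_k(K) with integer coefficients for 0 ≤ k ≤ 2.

Take the total order A < B < D < E < F < G < J < L < M < N on the vertex set. Then K (dimension 2) consists of the simplices:

  0-simplices (10): A, B, D, E, F, G, J, L, M, N
  1-simplices (30): AB, AD, AE, AL, AM, AN, BE, BF, BG, BJ, BL, BM, DE, DG, DJ, DM, DN, EG, EJ, EN, FG, FL, FM, GM, GN, JL, JM, JN, LM, LN
  2-simplices (20): ABE, ABM, ADE, ADN, ALM, ALN, BEG, BFG, BFL, BJL, BJM, DEJ, DGM, DGN, DJM, EGN, EJN, FGM, FLM, JLN

so the chain groups are C_0 ≅ Z^10, C_1 ≅ Z^30, C_2 ≅ Z^20.

Boundary ∂_1: C_1 → C_0 is given by ∂[p,q] = [q] − [p]. For instance
  ∂BL = L − B.
This gives a 10×30 integer matrix of rank 9; reducing to Smith normal form yields diagonal entries (1,1,1,1,1,1,1,1,1).

Boundary ∂_2: C_2 → C_1 sends each 2-simplex [p,q,r] to [q,r] − [p,r] + [p,q]. For instance
  ∂ADE = DE − AE + AD,
  ∂JLN = LN − JN + JL.
The resulting 30×20 matrix has rank 20, and its Smith normal form has invariant factors (1,1,1,1,1,1,1,1,1,1,1,1,1,1,1,1,1,1,1,2).

Now H_k = ker ∂_k / im ∂_{k+1}, so:

  H_0: rank C_0 − rank ∂_1 = 10 − 9 = 1, and the invariant factors of ∂_1 are all 1, so H_0 = Z.
  H_1: rank ker ∂_1 − rank ∂_2 = (30 − 9) − 20 = 1, and ∂_2 has invariant factor 2 > 1, so H_1 = Z ⊕ Z/2Z.
  H_2: rank ker ∂_2 − rank ∂_3 = (20 − 20) − 0 = 0, and there is no ∂_3, so H_2 = 0.

(K is a triangulation of the Klein bottle.)

H_0 ≅ Z,  H_1 ≅ Z ⊕ Z/2Z,  H_2 = 0.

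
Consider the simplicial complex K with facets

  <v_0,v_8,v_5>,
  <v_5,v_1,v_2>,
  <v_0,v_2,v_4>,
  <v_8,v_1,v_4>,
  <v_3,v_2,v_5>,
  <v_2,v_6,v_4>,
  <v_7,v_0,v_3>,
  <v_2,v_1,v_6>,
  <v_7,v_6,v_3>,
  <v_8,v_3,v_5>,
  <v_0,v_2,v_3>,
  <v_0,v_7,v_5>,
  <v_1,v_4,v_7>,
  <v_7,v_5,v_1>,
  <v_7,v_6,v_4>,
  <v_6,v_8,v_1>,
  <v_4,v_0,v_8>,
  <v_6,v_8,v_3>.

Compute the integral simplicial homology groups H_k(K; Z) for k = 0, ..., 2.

We work with the vertex ordering v_0 < v_1 < v_2 < v_3 < v_4 < v_5 < v_6 < v_7 < v_8. The simplices of K, each written with vertices in increasing order, are:

  0-simplices (9): [v_0], [v_1], [v_2], [v_3], [v_4], [v_5], [v_6], [v_7], [v_8]
  1-simplices (27): (27 of them)
  2-simplices (18): (18 of them)

giving chain groups C_0 ≅ Z^9, C_1 ≅ Z^27, C_2 ≅ Z^18.

Boundary ∂_1: C_1 → C_0 sends each edge [p,q] (with p < q) to q − p.
As a 9×27 matrix over Z this has rank 8, with invariant factors (1,1,1,1,1,1,1,1).

The boundary map ∂_2: C_2 → C_1 maps a triangle to the signed sum of its edges. For instance
  ∂[v_0,v_2,v_3] = [v_2,v_3] − [v_0,v_3] + [v_0,v_2],
  ∂[v_0,v_4,v_8] = [v_4,v_8] − [v_0,v_8] + [v_0,v_4].
This gives a 27×18 integer matrix of rank 18; reducing to Smith normal form yields diagonal entries (1,1,1,1,1,1,1,1,1,1,1,1,1,1,1,1,1,2).

Now H_k = ker ∂_k / im ∂_{k+1}, so:

  H_0: rank C_0 − rank ∂_1 = 9 − 8 = 1, and the invariant factors of ∂_1 are all 1, so H_0 ≅ Z.
  H_1: rank ker ∂_1 − rank ∂_2 = (27 − 8) − 18 = 1, and ∂_2 has invariant factor 2 > 1, so H_1 ≅ Z × Z/2.
  H_2: rank ker ∂_2 − rank ∂_3 = (18 − 18) − 0 = 0, and there is no ∂_3, so H_2 ≅ 0.

As a check, the Euler characteristic is 9 − 27 + 18 = 0, which agrees with 1 − 1 + 0 = 0.

H_0 ≅ Z,  H_1 ≅ Z × Z/2,  H_2 = 0.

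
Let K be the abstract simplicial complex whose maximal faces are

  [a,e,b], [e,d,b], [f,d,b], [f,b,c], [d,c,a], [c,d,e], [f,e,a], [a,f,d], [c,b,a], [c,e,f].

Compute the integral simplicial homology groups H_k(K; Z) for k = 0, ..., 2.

H_0 ≅ Z,  H_1 ≅ Z/2Z,  H_2 = 0.

Take the total order a < b < c < d < e < f on the vertex set. Then K (dimension 2) consists of the simplices:

  0-simplices (6): a, b, c, d, e, f
  1-simplices (15): ab, ac, ad, ae, af, bc, bd, be, bf, cd, ce, cf, de, df, ef
  2-simplices (10): abc, abe, acd, adf, aef, bcf, bde, bdf, cde, cef

giving chain groups C_0 ≅ Z^6, C_1 ≅ Z^15, C_2 ≅ Z^10.

Boundary ∂_1: C_1 → C_0 maps an edge to its endpoints' difference, ∂[p,q] = q − p.
This gives a 6×15 integer matrix of rank 5; reducing to Smith normal form yields diagonal entries (1,1,1,1,1).

The boundary map ∂_2: C_2 → C_1 maps a triangle to the signed sum of its edges. For instance
  ∂cde = de − ce + cd,
  ∂abc = bc − ac + ab.
As a 15×10 matrix over Z this has rank 10, with invariant factors (1,1,1,1,1,1,1,1,1,2).

Now H_k = ker ∂_k / im ∂_{k+1}, so:

  H_0: rank C_0 − rank ∂_1 = 6 − 5 = 1, and the invariant factors of ∂_1 are all 1, so H_0 ≅ Z.
  H_1: rank ker ∂_1 − rank ∂_2 = (15 − 5) − 10 = 0, and ∂_2 has invariant factor 2 > 1, so H_1 ≅ Z/2Z.
  H_2: rank ker ∂_2 − rank ∂_3 = (10 − 10) − 0 = 0, and there is no ∂_3, so H_2 ≅ 0.

(K is a triangulation of the real projective plane RP^2.)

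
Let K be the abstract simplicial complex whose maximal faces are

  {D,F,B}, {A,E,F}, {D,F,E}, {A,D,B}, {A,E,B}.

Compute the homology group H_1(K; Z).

H_1 ≅ Z.

K has 5 vertices, 10 edges, 5 triangles.
rank ∂_1 = 4, rank ∂_2 = 5 ⇒ b_1 = 10 − 4 − 5 = 1; all invariant factors of ∂_2 are 1 so no torsion. So H_1 ≅ Z.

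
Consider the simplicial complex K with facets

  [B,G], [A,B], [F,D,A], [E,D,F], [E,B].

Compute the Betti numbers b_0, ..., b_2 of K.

b_0 = 1, b_1 = 1, b_2 = 0.

K has 6 vertices, 8 edges, 2 triangles.
rank ∂_0 = 0, rank ∂_1 = 5 ⇒ b_0 = 6 − 0 − 5 = 1; all invariant factors of ∂_1 are 1 so no torsion. So H_0 = Z.
rank ∂_1 = 5, rank ∂_2 = 2 ⇒ b_1 = 8 − 5 − 2 = 1; all invariant factors of ∂_2 are 1 so no torsion. So H_1 = Z.
rank ∂_2 = 2, rank ∂_3 = 0 ⇒ b_2 = 2 − 2 − 0 = 0. So H_2 = 0.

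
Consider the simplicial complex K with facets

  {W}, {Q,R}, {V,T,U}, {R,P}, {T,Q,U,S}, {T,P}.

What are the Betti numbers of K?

b_0 = 2, b_1 = 1, b_2 = 0, b_3 = 0.

Take the total order P < Q < R < S < T < U < V < W on the vertex set. Then K (dimension 3) consists of the simplices:

  0-simplices (8): P, Q, R, S, T, U, V, W
  1-simplices (11): PR, PT, QR, QS, QT, QU, ST, SU, TU, TV, UV
  2-simplices (5): QST, QSU, QTU, STU, TUV
  3-simplices (1): QSTU

giving chain groups C_0 ≅ Z^8, C_1 ≅ Z^11, C_2 ≅ Z^5, C_3 ≅ Z^1.

Boundary ∂_1: C_1 → C_0 sends each edge [p,q] (with p < q) to q − p. For instance
  ∂QU = U − Q.
This gives a 8×11 integer matrix of rank 6; reducing to Smith normal form yields diagonal entries (1,1,1,1,1,1).

∂_2: C_2 → C_1 acts by ∂[p,q,r] = [q,r] − [p,r] + [p,q]. For instance
  ∂QSU = SU − QU + QS,
  ∂QTU = TU − QU + QT.
The 11×5 boundary matrix has rank 4 and Smith normal form diag(1,1,1,1).

Boundary ∂_3: C_3 → C_2 sends each 3-simplex σ to the alternating sum Σ_i (−1)^i (σ with its i-th vertex removed). For instance
  ∂QSTU = STU − QTU + QSU − QST.
The resulting 5×1 matrix has rank 1, and its Smith normal form has invariant factors (1).

Computing H_k = (kernel of ∂_k) / (image of ∂_{k+1}):

  H_0: rank C_0 − rank ∂_1 = 8 − 6 = 2, and the invariant factors of ∂_1 are all 1, so H_0 ≅ Z^2.
  H_1: rank ker ∂_1 − rank ∂_2 = (11 − 6) − 4 = 1, and the invariant factors of ∂_2 are all 1, so H_1 ≅ Z.
  H_2: rank ker ∂_2 − rank ∂_3 = (5 − 4) − 1 = 0, and the invariant factors of ∂_3 are all 1, so H_2 ≅ 0.
  H_3: rank ker ∂_3 − rank ∂_4 = (1 − 1) − 0 = 0, and there is no ∂_4, so H_3 ≅ 0.

As a check, the Euler characteristic is 8 − 11 + 5 − 1 = 1, which agrees with 2 − 1 + 0 − 0 = 1.

Hence the Betti numbers are b_0 = 2, b_1 = 1, b_2 = 0, b_3 = 0.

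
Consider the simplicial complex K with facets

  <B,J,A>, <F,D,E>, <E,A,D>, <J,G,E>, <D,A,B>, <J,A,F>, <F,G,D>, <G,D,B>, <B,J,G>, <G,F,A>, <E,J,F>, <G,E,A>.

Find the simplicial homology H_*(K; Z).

H_0 = Z,  H_1 = Z/2Z,  H_2 = 0.

Fix the vertex order A < B < D < E < F < G < J and write every simplex with vertices in increasing order. Then dim K = 2 and the simplices of K are:

  0-simplices (7): A, B, D, E, F, G, J
  1-simplices (18): AB, AD, AE, AF, AG, AJ, BD, BG, BJ, DE, DF, DG, EF, EG, EJ, FG, FJ, GJ
  2-simplices (12): ABD, ABJ, ADE, AEG, AFG, AFJ, BDG, BGJ, DEF, DFG, EFJ, EGJ

Hence C_0 ≅ Z^7, C_1 ≅ Z^18, C_2 ≅ Z^12.

Boundary ∂_1: C_1 → C_0 is given by ∂[p,q] = [q] − [p].
As a 7×18 matrix over Z this has rank 6, with invariant factors (1,1,1,1,1,1).

The boundary map ∂_2: C_2 → C_1 acts by ∂[p,q,r] = [q,r] − [p,r] + [p,q]. For instance
  ∂BGJ = GJ − BJ + BG,
  ∂BDG = DG − BG + BD.
This gives a 18×12 integer matrix of rank 12; reducing to Smith normal form yields diagonal entries (1,1,1,1,1,1,1,1,1,1,1,2).

Reading off H_k = ker ∂_k / im ∂_{k+1}:

  H_0: rank C_0 − rank ∂_1 = 7 − 6 = 1, and the invariant factors of ∂_1 are all 1, so H_0 ≅ Z.
  H_1: rank ker ∂_1 − rank ∂_2 = (18 − 6) − 12 = 0, and ∂_2 has invariant factor 2 > 1, so H_1 ≅ Z/2Z.
  H_2: rank ker ∂_2 − rank ∂_3 = (12 − 12) − 0 = 0, and there is no ∂_3, so H_2 ≅ 0.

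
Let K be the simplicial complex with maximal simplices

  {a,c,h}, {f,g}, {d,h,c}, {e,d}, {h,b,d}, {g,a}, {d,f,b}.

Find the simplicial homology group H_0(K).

H_0 = Z.

K has 8 vertices, 12 edges, 4 triangles.
rank ∂_0 = 0, rank ∂_1 = 7 ⇒ b_0 = 8 − 0 − 7 = 1; all invariant factors of ∂_1 are 1 so no torsion. So H_0 ≅ Z.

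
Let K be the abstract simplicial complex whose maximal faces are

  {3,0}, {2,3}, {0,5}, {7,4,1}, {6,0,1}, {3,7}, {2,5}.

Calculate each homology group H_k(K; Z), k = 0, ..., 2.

H_0 ≅ Z,  H_1 ≅ Z^2,  H_2 = 0.

Order the vertices as 0 < 1 < 2 < 3 < 4 < 5 < 6 < 7. Listing each simplex with vertices in this order, K has dimension 2 with simplices:

  0-simplices (8): [0], [1], [2], [3], [4], [5], [6], [7]
  1-simplices (11): [0,1], [0,3], [0,5], [0,6], [1,4], [1,6], [1,7], [2,3], [2,5], [3,7], [4,7]
  2-simplices (2): [0,1,6], [1,4,7]

Hence C_0 ≅ Z^8, C_1 ≅ Z^11, C_2 ≅ Z^2.

Boundary ∂_1: C_1 → C_0 maps an edge to its endpoints' difference, ∂[p,q] = q − p. For instance
  ∂[0,5] = [5] − [0].
The 8×11 boundary matrix has rank 7 and Smith normal form diag(1,1,1,1,1,1,1).

The boundary map ∂_2: C_2 → C_1 acts by ∂[p,q,r] = [q,r] − [p,r] + [p,q]. For instance
  ∂[0,1,6] = [1,6] − [0,6] + [0,1],
  ∂[1,4,7] = [4,7] − [1,7] + [1,4].
The resulting 11×2 matrix has rank 2, and its Smith normal form has invariant factors (1,1).

Reading off H_k = ker ∂_k / im ∂_{k+1}:

  H_0: rank C_0 − rank ∂_1 = 8 − 7 = 1, and the invariant factors of ∂_1 are all 1, so H_0 = Z.
  H_1: rank ker ∂_1 − rank ∂_2 = (11 − 7) − 2 = 2, and the invariant factors of ∂_2 are all 1, so H_1 = Z^2.
  H_2: rank ker ∂_2 − rank ∂_3 = (2 − 2) − 0 = 0, and there is no ∂_3, so H_2 = 0.

As a check, the Euler characteristic is 8 − 11 + 2 = -1, which agrees with 1 − 2 + 0 = -1.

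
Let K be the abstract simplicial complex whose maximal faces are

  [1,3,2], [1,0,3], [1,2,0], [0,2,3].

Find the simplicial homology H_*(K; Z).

Order the vertices as 0 < 1 < 2 < 3. Listing each simplex with vertices in this order, K has dimension 2 with simplices:

  0-simplices (4): [0], [1], [2], [3]
  1-simplices (6): [0,1], [0,2], [0,3], [1,2], [1,3], [2,3]
  2-simplices (4): [0,1,2], [0,1,3], [0,2,3], [1,2,3]

giving chain groups C_0 ≅ Z^4, C_1 ≅ Z^6, C_2 ≅ Z^4.

Boundary ∂_1: C_1 → C_0 maps an edge to its endpoints' difference, ∂[p,q] = q − p. For instance
  ∂[0,3] = [3] − [0].
As a 4×6 matrix over Z this has rank 3, with invariant factors (1,1,1).

The boundary map ∂_2: C_2 → C_1 acts by ∂[p,q,r] = [q,r] − [p,r] + [p,q]. For instance
  ∂[0,2,3] = [2,3] − [0,3] + [0,2],
  ∂[1,2,3] = [2,3] − [1,3] + [1,2].
The 6×4 boundary matrix has rank 3 and Smith normal form diag(1,1,1).

Reading off H_k = ker ∂_k / im ∂_{k+1}:

  H_0: rank C_0 − rank ∂_1 = 4 − 3 = 1, and the invariant factors of ∂_1 are all 1, so H_0 ≅ Z.
  H_1: rank ker ∂_1 − rank ∂_2 = (6 − 3) − 3 = 0, and the invariant factors of ∂_2 are all 1, so H_1 ≅ 0.
  H_2: rank ker ∂_2 − rank ∂_3 = (4 − 3) − 0 = 1, and there is no ∂_3, so H_2 ≅ Z.

H_0 = Z,  H_1 = 0,  H_2 = Z.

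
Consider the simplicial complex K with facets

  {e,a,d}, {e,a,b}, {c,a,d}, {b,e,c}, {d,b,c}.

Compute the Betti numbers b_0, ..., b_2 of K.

b_0 = 1, b_1 = 1, b_2 = 0.

Fix the vertex order a < b < c < d < e and write every simplex with vertices in increasing order. Then dim K = 2 and the simplices of K are:

  0-simplices (5): a, b, c, d, e
  1-simplices (10): ab, ac, ad, ae, bc, bd, be, cd, ce, de
  2-simplices (5): abe, acd, ade, bcd, bce

so the chain groups are C_0 ≅ Z^5, C_1 ≅ Z^10, C_2 ≅ Z^5.

∂_1: C_1 → C_0 sends each edge [p,q] (with p < q) to q − p.
As a 5×10 matrix over Z this has rank 4, with invariant factors (1,1,1,1).

The boundary map ∂_2: C_2 → C_1 acts by ∂[p,q,r] = [q,r] − [p,r] + [p,q]. For instance
  ∂abe = be − ae + ab,
  ∂bcd = cd − bd + bc.
The resulting 10×5 matrix has rank 5, and its Smith normal form has invariant factors (1,1,1,1,1).

Now H_k = ker ∂_k / im ∂_{k+1}, so:

  H_0: rank C_0 − rank ∂_1 = 5 − 4 = 1, and the invariant factors of ∂_1 are all 1, so H_0 ≅ Z.
  H_1: rank ker ∂_1 − rank ∂_2 = (10 − 4) − 5 = 1, and the invariant factors of ∂_2 are all 1, so H_1 ≅ Z.
  H_2: rank ker ∂_2 − rank ∂_3 = (5 − 5) − 0 = 0, and there is no ∂_3, so H_2 ≅ 0.

(K is a triangulation of the Möbius band.)

Hence the Betti numbers are b_0 = 1, b_1 = 1, b_2 = 0.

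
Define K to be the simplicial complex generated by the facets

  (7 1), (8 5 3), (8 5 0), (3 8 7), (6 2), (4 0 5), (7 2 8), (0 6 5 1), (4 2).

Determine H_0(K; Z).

Take the total order 0 < 1 < 2 < 3 < 4 < 5 < 6 < 7 < 8 on the vertex set. Then K (dimension 3) consists of the simplices:

  0-simplices (9): [0], [1], [2], [3], [4], [5], [6], [7], [8]
  1-simplices (19): [0,1], [0,4], [0,5], [0,6], [0,8], [1,5], [1,6], [1,7], [2,4], [2,6], [2,7], [2,8], [3,5], [3,7], [3,8], [4,5], [5,6], [5,8], [7,8]
  2-simplices (9): [0,1,5], [0,1,6], [0,4,5], [0,5,6], [0,5,8], [1,5,6], [2,7,8], [3,5,8], [3,7,8]
  3-simplices (1): [0,1,5,6]

Hence C_0 ≅ Z^9, C_1 ≅ Z^19, C_2 ≅ Z^9, C_3 ≅ Z^1.

The boundary map ∂_1: C_1 → C_0 is given by ∂[p,q] = [q] − [p].
As a 9×19 matrix over Z this has rank 8, with invariant factors (1,1,1,1,1,1,1,1).

The boundary map ∂_2: C_2 → C_1 sends each 2-simplex [p,q,r] to [q,r] − [p,r] + [p,q]. For instance
  ∂[0,4,5] = [4,5] − [0,5] + [0,4],
  ∂[0,1,6] = [1,6] − [0,6] + [0,1].
The resulting 19×9 matrix has rank 8, and its Smith normal form has invariant factors (1,1,1,1,1,1,1,1).

∂_3: C_3 → C_2 sends each 3-simplex σ to the alternating sum Σ_i (−1)^i (σ with its i-th vertex removed). For instance
  ∂[0,1,5,6] = [1,5,6] − [0,5,6] + [0,1,6] − [0,1,5].
The resulting 9×1 matrix has rank 1, and its Smith normal form has invariant factors (1).

Computing H_k = (kernel of ∂_k) / (image of ∂_{k+1}):

  H_0: rank C_0 − rank ∂_1 = 9 − 8 = 1, and the invariant factors of ∂_1 are all 1, so H_0 ≅ Z.

H_0 = Z.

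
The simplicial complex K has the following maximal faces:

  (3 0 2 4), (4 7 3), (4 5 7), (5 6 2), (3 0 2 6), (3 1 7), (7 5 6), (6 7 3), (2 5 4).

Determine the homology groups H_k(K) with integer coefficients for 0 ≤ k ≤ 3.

Order the vertices as 0 < 1 < 2 < 3 < 4 < 5 < 6 < 7. Listing each simplex with vertices in this order, K has dimension 3 with simplices:

  0-simplices (8): [0], [1], [2], [3], [4], [5], [6], [7]
  1-simplices (18): [0,2], [0,3], [0,4], [0,6], [1,3], [1,7], [2,3], [2,4], [2,5], [2,6], [3,4], [3,6], [3,7], [4,5], [4,7], [5,6], [5,7], [6,7]
  2-simplices (14): [0,2,3], [0,2,4], [0,2,6], [0,3,4], [0,3,6], [1,3,7], [2,3,4], [2,3,6], [2,4,5], [2,5,6], [3,4,7], [3,6,7], [4,5,7], [5,6,7]
  3-simplices (2): [0,2,3,4], [0,2,3,6]

so the chain groups are C_0 ≅ Z^8, C_1 ≅ Z^18, C_2 ≅ Z^14, C_3 ≅ Z^2.

∂_1: C_1 → C_0 sends each edge [p,q] (with p < q) to q − p. For instance
  ∂[3,7] = [7] − [3].
This gives a 8×18 integer matrix of rank 7; reducing to Smith normal form yields diagonal entries (1,1,1,1,1,1,1).

∂_2: C_2 → C_1 acts by ∂[p,q,r] = [q,r] − [p,r] + [p,q]. For instance
  ∂[0,2,3] = [2,3] − [0,3] + [0,2],
  ∂[2,4,5] = [4,5] − [2,5] + [2,4].
This gives a 18×14 integer matrix of rank 11; reducing to Smith normal form yields diagonal entries (1,1,1,1,1,1,1,1,1,1,1).

Boundary ∂_3: C_3 → C_2 sends each 3-simplex σ to the alternating sum Σ_i (−1)^i (σ with its i-th vertex removed). For instance
  ∂[0,2,3,4] = [2,3,4] − [0,3,4] + [0,2,4] − [0,2,3],
  ∂[0,2,3,6] = [2,3,6] − [0,3,6] + [0,2,6] − [0,2,3].
The resulting 14×2 matrix has rank 2, and its Smith normal form has invariant factors (1,1).

From H_k ≅ ker(∂_k) / im(∂_{k+1}) we obtain:

  H_0: rank C_0 − rank ∂_1 = 8 − 7 = 1, and the invariant factors of ∂_1 are all 1, so H_0 = Z.
  H_1: rank ker ∂_1 − rank ∂_2 = (18 − 7) − 11 = 0, and the invariant factors of ∂_2 are all 1, so H_1 = 0.
  H_2: rank ker ∂_2 − rank ∂_3 = (14 − 11) − 2 = 1, and the invariant factors of ∂_3 are all 1, so H_2 = Z.
  H_3: rank ker ∂_3 − rank ∂_4 = (2 − 2) − 0 = 0, and there is no ∂_4, so H_3 = 0.

As a check, the Euler characteristic is 8 − 18 + 14 − 2 = 2, which agrees with 1 − 0 + 1 − 0 = 2.

H_0 = Z,  H_1 = 0,  H_2 = Z,  H_3 = 0.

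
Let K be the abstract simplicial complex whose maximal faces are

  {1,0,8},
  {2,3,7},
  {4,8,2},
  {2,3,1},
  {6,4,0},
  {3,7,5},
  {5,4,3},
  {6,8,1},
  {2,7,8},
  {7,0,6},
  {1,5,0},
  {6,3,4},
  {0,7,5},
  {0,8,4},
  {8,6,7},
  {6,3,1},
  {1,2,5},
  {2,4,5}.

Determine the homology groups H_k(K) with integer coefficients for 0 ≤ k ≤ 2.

Take the total order 0 < 1 < 2 < 3 < 4 < 5 < 6 < 7 < 8 on the vertex set. Then K (dimension 2) consists of the simplices:

  0-simplices (9): [0], [1], [2], [3], [4], [5], [6], [7], [8]
  1-simplices (27): (27 of them)
  2-simplices (18): [0,1,5], [0,1,8], [0,4,6], [0,4,8], [0,5,7], [0,6,7], [1,2,3], [1,2,5], [1,3,6], [1,6,8], [2,3,7], [2,4,5], [2,4,8], [2,7,8], [3,4,5], [3,4,6], [3,5,7], [6,7,8]

giving chain groups C_0 ≅ Z^9, C_1 ≅ Z^27, C_2 ≅ Z^18.

The boundary map ∂_1: C_1 → C_0 maps an edge to its endpoints' difference, ∂[p,q] = q − p.
As a 9×27 matrix over Z this has rank 8, with invariant factors (1,1,1,1,1,1,1,1).

The boundary map ∂_2: C_2 → C_1 maps a triangle to the signed sum of its edges. For instance
  ∂[1,3,6] = [3,6] − [1,6] + [1,3],
  ∂[3,4,6] = [4,6] − [3,6] + [3,4].
The 27×18 boundary matrix has rank 18 and Smith normal form diag(1,1,1,1,1,1,1,1,1,1,1,1,1,1,1,1,1,2).

From H_k ≅ ker(∂_k) / im(∂_{k+1}) we obtain:

  H_0: rank C_0 − rank ∂_1 = 9 − 8 = 1, and the invariant factors of ∂_1 are all 1, so H_0 ≅ Z.
  H_1: rank ker ∂_1 − rank ∂_2 = (27 − 8) − 18 = 1, and ∂_2 has invariant factor 2 > 1, so H_1 ≅ Z ⊕ Z/2.
  H_2: rank ker ∂_2 − rank ∂_3 = (18 − 18) − 0 = 0, and there is no ∂_3, so H_2 ≅ 0.

H_0 ≅ Z,  H_1 ≅ Z ⊕ Z/2,  H_2 = 0.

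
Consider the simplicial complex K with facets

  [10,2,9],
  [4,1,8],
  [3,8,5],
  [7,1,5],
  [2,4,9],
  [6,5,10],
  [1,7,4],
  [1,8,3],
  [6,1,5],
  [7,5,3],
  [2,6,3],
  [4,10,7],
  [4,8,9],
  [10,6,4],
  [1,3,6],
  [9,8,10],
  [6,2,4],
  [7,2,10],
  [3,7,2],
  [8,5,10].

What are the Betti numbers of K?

b_0 = 1, b_1 = 1, b_2 = 0.

Fix the vertex order 1 < 2 < 3 < 4 < 5 < 6 < 7 < 8 < 9 < 10 and write every simplex with vertices in increasing order. Then dim K = 2 and the simplices of K are:

  0-simplices (10): [1], [2], [3], [4], [5], [6], [7], [8], [9], [10]
  1-simplices (30): (30 of them)
  2-simplices (20): (20 of them)

Hence C_0 ≅ Z^10, C_1 ≅ Z^30, C_2 ≅ Z^20.

∂_1: C_1 → C_0 maps an edge to its endpoints' difference, ∂[p,q] = q − p. For instance
  ∂[2,10] = [10] − [2].
The 10×30 boundary matrix has rank 9 and Smith normal form diag(1,1,1,1,1,1,1,1,1).

The boundary map ∂_2: C_2 → C_1 maps a triangle to the signed sum of its edges. For instance
  ∂[1,4,8] = [4,8] − [1,8] + [1,4],
  ∂[1,5,7] = [5,7] − [1,7] + [1,5].
The 30×20 boundary matrix has rank 20 and Smith normal form diag(1,1,1,1,1,1,1,1,1,1,1,1,1,1,1,1,1,1,1,2).

Computing H_k = (kernel of ∂_k) / (image of ∂_{k+1}):

  H_0: rank C_0 − rank ∂_1 = 10 − 9 = 1, and the invariant factors of ∂_1 are all 1, so H_0 = Z.
  H_1: rank ker ∂_1 − rank ∂_2 = (30 − 9) − 20 = 1, and ∂_2 has invariant factor 2 > 1, so H_1 = Z ⊕ Z/2.
  H_2: rank ker ∂_2 − rank ∂_3 = (20 − 20) − 0 = 0, and there is no ∂_3, so H_2 = 0.

(K is a triangulation of the Klein bottle.)

Hence the Betti numbers are b_0 = 1, b_1 = 1, b_2 = 0.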